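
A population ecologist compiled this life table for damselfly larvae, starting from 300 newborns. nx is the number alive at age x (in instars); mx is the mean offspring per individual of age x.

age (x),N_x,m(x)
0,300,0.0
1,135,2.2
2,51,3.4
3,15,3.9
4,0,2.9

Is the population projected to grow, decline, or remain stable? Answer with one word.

growing

lx = nx/n0 = nx/300: 1, 0.45, 0.17, 0.05, 0
R0 = Σ lx·mx = 0 + 0.99 + 0.578 + 0.195 + 0 = 1.763
R0 > 1, so the population is growing.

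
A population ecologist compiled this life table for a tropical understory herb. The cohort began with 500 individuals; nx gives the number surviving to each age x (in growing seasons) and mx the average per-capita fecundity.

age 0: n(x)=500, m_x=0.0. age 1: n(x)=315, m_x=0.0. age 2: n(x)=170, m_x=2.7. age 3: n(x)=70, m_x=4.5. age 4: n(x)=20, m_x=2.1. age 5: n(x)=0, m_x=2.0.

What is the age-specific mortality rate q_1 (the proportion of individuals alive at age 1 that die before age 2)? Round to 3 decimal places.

0.460

lx = nx/n0 = nx/500: 1, 0.63, 0.34, 0.14, 0.04, 0
q_1 = (l_1 − l_2) / l_1 = (0.63 − 0.34) / 0.63
     = 0.29 / 0.63 = 0.460317… → 0.460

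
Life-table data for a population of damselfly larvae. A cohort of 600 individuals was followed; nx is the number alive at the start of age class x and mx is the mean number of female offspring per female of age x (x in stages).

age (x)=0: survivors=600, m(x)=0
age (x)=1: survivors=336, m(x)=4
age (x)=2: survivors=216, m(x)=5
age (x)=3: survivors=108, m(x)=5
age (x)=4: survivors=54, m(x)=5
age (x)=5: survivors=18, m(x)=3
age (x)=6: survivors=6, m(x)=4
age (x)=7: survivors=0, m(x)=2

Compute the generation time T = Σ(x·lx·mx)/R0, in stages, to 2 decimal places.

2.00

lx = nx/n0 = nx/600: 1, 0.56, 0.36, 0.18, 0.09, 0.03, 0.01, 0
lx·mx: 0, 2.24, 1.8, 0.9, 0.45, 0.09, 0.04, 0 → R0 = 5.52
x·lx·mx: 0, 2.24, 3.6, 2.7, 1.8, 0.45, 0.24, 0 → Σ = 11.03
T = 11.03 / 5.52 = 1.998188… → 2.00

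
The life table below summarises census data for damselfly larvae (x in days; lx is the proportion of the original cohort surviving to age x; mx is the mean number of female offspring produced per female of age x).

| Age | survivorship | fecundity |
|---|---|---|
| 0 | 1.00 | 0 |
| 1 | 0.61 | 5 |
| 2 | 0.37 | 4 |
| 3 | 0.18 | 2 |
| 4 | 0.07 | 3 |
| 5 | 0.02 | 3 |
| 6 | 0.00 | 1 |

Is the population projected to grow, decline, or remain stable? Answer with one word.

growing

R0 = Σ lx·mx = 0 + 3.05 + 1.48 + 0.36 + 0.21 + 0.06 + 0 = 5.16
R0 > 1, so the population is growing.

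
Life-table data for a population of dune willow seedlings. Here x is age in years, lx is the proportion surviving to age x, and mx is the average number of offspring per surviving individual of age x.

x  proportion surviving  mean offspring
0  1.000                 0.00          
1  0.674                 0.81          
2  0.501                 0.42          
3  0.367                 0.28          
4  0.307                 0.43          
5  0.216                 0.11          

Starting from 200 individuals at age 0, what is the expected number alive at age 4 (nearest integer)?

61

Expected survivors = N0 · l_4 = 200 × 0.307 = 61.4 → 61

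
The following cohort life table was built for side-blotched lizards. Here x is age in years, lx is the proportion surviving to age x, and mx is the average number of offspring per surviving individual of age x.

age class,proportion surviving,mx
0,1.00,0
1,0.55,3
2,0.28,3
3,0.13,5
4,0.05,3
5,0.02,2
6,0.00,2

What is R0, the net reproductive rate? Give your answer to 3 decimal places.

lx·mx by age: 0, 1.65, 0.84, 0.65, 0.15, 0.04, 0
R0 = Σ lx·mx = 3.33 → 3.330

3.330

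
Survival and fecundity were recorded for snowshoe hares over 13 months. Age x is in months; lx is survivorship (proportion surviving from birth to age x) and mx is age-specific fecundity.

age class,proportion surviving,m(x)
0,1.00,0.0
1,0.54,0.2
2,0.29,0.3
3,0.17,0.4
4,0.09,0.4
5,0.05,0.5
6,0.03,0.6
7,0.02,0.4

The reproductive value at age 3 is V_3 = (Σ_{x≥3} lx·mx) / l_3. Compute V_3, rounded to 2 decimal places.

0.91

lx·mx for x ≥ 3: 0.068, 0.036, 0.025, 0.018, 0.008 → sum = 0.155
V_3 = 0.155 / l_3 = 0.155 / 0.17 = 0.911765… → 0.91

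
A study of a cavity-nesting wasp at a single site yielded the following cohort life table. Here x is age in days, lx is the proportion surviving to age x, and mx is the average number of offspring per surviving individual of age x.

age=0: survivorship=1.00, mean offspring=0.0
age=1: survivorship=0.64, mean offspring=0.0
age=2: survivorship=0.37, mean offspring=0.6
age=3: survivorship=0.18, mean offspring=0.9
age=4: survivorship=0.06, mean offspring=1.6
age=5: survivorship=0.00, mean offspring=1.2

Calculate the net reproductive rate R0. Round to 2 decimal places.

0.48

lx·mx by age: 0, 0, 0.222, 0.162, 0.096, 0
R0 = Σ lx·mx = 0.48 → 0.48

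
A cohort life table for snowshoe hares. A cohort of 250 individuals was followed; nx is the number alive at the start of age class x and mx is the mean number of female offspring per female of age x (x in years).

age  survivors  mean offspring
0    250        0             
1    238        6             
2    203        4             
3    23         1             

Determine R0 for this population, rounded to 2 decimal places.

lx = nx/n0 = nx/250: 1, 0.952, 0.812, 0.092
lx·mx by age: 0, 5.712, 3.248, 0.092
R0 = Σ lx·mx = 9.052 → 9.05

9.05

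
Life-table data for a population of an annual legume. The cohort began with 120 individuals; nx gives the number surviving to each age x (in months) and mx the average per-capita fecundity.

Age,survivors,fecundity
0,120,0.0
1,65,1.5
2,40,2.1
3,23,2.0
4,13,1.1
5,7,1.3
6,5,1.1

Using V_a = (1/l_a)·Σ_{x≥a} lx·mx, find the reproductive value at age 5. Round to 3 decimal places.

lx = nx/n0 = nx/120: 1, 0.54167…, 0.33333…, 0.19167…, 0.10833…, 0.05833…, 0.04167…
lx·mx for x ≥ 5: 0.075833…, 0.045833… → sum = 0.121667…
V_5 = 0.121667… / l_5 = 0.121667… / 0.058333… = 2.085714… → 2.086

2.086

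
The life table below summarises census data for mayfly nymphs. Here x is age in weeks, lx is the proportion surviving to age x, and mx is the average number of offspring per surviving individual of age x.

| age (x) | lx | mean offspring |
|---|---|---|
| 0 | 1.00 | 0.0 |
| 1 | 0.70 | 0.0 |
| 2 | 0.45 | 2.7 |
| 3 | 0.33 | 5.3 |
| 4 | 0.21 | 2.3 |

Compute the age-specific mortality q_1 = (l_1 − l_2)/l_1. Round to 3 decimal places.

q_1 = (l_1 − l_2) / l_1 = (0.7 − 0.45) / 0.7
     = 0.25 / 0.7 = 0.357143… → 0.357

0.357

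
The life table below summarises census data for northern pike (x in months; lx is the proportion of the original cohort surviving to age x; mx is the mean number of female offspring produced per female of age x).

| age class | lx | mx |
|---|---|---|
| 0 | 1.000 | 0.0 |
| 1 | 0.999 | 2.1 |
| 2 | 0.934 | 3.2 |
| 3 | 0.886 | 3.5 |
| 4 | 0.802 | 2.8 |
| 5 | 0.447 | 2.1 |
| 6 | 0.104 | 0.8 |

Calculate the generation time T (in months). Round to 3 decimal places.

2.755

lx·mx: 0, 2.0979, 2.9888, 3.101, 2.2456, 0.9387, 0.0832 → R0 = 11.4552
x·lx·mx: 0, 2.0979, 5.9776, 9.303, 8.9824, 4.6935, 0.4992 → Σ = 31.5536
T = 31.5536 / 11.4552 = 2.754522… → 2.755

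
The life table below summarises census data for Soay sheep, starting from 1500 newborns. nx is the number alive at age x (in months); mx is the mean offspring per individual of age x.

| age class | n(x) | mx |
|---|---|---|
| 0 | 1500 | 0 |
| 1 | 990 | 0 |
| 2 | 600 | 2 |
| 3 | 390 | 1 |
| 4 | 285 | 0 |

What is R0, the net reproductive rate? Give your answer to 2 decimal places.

lx = nx/n0 = nx/1500: 1, 0.66, 0.4, 0.26, 0.19
lx·mx by age: 0, 0, 0.8, 0.26, 0
R0 = Σ lx·mx = 1.06 → 1.06

1.06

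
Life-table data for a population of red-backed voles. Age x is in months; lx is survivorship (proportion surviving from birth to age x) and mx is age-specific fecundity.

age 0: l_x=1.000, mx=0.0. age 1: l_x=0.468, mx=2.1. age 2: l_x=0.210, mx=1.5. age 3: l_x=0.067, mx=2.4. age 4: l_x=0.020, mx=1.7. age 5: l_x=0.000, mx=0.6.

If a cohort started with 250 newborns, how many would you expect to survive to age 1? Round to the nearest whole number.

117

Expected survivors = N0 · l_1 = 250 × 0.468 = 117 → 117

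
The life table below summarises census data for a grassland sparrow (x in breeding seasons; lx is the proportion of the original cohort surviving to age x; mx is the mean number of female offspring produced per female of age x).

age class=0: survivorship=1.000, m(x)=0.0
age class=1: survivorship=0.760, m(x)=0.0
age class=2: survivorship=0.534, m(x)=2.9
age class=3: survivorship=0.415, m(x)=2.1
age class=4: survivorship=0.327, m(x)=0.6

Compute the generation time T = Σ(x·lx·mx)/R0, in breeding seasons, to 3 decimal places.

2.483

lx·mx: 0, 0, 1.5486, 0.8715, 0.1962 → R0 = 2.6163
x·lx·mx: 0, 0, 3.0972, 2.6145, 0.7848 → Σ = 6.4965
T = 6.4965 / 2.6163 = 2.483087… → 2.483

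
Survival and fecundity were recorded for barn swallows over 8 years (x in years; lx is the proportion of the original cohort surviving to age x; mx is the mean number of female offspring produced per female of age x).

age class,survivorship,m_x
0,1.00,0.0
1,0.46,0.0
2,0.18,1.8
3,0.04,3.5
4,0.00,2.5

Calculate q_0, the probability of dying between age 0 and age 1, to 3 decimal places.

0.540

q_0 = (l_0 − l_1) / l_0 = (1 − 0.46) / 1
     = 0.54 / 1 = 0.54 → 0.540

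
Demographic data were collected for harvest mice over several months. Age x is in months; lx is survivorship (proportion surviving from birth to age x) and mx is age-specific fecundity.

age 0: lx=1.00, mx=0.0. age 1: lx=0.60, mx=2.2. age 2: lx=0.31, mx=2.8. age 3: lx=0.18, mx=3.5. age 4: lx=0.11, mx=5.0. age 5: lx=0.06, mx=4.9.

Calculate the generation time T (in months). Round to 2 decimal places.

lx·mx: 0, 1.32, 0.868, 0.63, 0.55, 0.294 → R0 = 3.662
x·lx·mx: 0, 1.32, 1.736, 1.89, 2.2, 1.47 → Σ = 8.616
T = 8.616 / 3.662 = 2.352813… → 2.35

2.35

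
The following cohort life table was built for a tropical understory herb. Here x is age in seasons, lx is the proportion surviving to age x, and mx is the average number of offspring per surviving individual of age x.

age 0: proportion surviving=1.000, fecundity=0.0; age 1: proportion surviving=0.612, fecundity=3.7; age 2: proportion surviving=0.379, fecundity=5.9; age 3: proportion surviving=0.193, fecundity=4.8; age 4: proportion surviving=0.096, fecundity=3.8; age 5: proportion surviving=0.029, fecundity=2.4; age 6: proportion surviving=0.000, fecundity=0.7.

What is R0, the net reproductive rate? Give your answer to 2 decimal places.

lx·mx by age: 0, 2.2644, 2.2361, 0.9264, 0.3648, 0.0696, 0
R0 = Σ lx·mx = 5.8613 → 5.86

5.86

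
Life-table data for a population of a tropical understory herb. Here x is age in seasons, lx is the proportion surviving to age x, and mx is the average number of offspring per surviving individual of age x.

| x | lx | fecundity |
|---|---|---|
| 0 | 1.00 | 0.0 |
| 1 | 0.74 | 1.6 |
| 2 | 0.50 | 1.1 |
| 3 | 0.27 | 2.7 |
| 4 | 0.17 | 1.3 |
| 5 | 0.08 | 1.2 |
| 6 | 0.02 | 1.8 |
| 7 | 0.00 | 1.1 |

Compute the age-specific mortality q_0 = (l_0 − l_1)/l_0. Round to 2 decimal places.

0.26

q_0 = (l_0 − l_1) / l_0 = (1 − 0.74) / 1
     = 0.26 / 1 = 0.26 → 0.26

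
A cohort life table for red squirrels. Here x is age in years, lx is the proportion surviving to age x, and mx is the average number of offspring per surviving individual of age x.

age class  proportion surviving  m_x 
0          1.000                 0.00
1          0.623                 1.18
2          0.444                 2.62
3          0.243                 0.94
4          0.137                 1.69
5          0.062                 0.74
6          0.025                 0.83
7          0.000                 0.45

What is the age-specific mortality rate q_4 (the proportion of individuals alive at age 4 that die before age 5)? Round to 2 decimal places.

0.55

q_4 = (l_4 − l_5) / l_4 = (0.137 − 0.062) / 0.137
     = 0.075 / 0.137 = 0.547445… → 0.55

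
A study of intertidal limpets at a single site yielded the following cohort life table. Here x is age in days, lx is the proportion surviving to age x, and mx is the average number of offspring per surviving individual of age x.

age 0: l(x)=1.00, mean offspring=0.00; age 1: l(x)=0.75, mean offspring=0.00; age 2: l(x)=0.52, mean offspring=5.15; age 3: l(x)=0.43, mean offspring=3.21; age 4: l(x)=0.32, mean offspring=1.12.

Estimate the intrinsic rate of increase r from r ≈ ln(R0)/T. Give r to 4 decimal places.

0.6002

R0 = Σ lx·mx = 0 + 0 + 2.678 + 1.3803 + 0.3584 = 4.4167
Σ x·lx·mx = 10.9305; T = 10.9305/4.4167 = 2.47481…
r ≈ ln(R0)/T = ln(4.4167)/2.47481… = 0.600204… → 0.6002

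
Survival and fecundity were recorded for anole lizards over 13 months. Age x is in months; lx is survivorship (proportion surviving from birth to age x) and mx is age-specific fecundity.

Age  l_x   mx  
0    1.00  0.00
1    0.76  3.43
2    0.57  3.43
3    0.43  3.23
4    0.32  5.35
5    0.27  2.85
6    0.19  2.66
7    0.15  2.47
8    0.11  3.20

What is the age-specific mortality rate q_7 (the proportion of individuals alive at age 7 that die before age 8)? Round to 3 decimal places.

0.267

q_7 = (l_7 − l_8) / l_7 = (0.15 − 0.11) / 0.15
     = 0.04 / 0.15 = 0.266667… → 0.267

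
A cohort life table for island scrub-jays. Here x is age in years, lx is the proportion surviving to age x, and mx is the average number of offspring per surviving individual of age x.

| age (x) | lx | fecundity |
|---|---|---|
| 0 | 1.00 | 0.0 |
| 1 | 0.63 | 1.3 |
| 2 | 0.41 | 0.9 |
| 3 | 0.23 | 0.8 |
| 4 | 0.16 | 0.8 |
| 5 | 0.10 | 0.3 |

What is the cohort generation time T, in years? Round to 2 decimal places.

1.81

lx·mx: 0, 0.819, 0.369, 0.184, 0.128, 0.03 → R0 = 1.53
x·lx·mx: 0, 0.819, 0.738, 0.552, 0.512, 0.15 → Σ = 2.771
T = 2.771 / 1.53 = 1.811111… → 1.81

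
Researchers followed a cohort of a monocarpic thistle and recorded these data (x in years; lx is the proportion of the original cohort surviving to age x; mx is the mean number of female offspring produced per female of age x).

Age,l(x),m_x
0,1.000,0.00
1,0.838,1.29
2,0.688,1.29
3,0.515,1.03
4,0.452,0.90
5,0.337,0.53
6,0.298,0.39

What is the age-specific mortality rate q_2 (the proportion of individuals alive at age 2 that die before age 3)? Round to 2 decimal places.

q_2 = (l_2 − l_3) / l_2 = (0.688 − 0.515) / 0.688
     = 0.173 / 0.688 = 0.251453… → 0.25

0.25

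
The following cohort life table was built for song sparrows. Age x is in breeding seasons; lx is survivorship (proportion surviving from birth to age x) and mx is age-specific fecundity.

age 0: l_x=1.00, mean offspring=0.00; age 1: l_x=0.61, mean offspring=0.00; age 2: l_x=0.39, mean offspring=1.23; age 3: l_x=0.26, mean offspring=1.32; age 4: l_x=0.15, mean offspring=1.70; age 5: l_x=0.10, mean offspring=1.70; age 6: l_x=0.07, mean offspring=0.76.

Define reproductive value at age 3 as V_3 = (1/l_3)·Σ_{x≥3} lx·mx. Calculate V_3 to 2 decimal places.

3.16

lx·mx for x ≥ 3: 0.3432, 0.255, 0.17, 0.0532 → sum = 0.8214
V_3 = 0.8214 / l_3 = 0.8214 / 0.26 = 3.159231… → 3.16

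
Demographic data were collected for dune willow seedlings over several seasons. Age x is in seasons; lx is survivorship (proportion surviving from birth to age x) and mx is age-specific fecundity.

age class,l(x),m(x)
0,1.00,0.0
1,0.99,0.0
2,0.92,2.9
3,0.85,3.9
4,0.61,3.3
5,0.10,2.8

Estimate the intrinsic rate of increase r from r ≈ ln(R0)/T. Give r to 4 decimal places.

0.7072

R0 = Σ lx·mx = 0 + 0 + 2.668 + 3.315 + 2.013 + 0.28 = 8.276
Σ x·lx·mx = 24.733; T = 24.733/8.276 = 2.98852…
r ≈ ln(R0)/T = ln(8.276)/2.98852… = 0.707159… → 0.7072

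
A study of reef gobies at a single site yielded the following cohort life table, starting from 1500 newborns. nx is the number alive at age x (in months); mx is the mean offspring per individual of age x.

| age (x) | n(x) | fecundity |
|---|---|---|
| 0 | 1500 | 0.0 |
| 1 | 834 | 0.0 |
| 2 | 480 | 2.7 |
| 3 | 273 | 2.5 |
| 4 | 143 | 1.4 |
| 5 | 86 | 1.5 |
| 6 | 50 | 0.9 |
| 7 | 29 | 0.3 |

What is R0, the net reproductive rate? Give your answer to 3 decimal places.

1.574

lx = nx/n0 = nx/1500: 1, 0.556, 0.32, 0.182, 0.09533…, 0.05733…, 0.03333…, 0.01933…
lx·mx by age: 0, 0, 0.864, 0.455, 0.133467…, 0.086…, 0.03…, 0.0058…
R0 = Σ lx·mx = 1.574267… → 1.574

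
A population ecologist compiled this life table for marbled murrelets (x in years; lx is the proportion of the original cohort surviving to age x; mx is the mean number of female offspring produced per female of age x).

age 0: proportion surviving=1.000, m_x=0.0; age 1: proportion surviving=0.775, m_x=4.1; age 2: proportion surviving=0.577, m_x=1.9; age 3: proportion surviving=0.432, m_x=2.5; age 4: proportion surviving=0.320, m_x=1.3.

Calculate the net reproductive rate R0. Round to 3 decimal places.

5.770

lx·mx by age: 0, 3.1775, 1.0963, 1.08, 0.416
R0 = Σ lx·mx = 5.7698 → 5.770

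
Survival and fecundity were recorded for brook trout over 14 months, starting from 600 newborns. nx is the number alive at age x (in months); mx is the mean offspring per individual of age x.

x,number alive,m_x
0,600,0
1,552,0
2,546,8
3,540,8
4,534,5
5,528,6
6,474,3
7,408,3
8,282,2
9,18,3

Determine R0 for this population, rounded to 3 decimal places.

lx = nx/n0 = nx/600: 1, 0.92, 0.91, 0.9, 0.89, 0.88, 0.79, 0.68, 0.47, 0.03
lx·mx by age: 0, 0, 7.28, 7.2, 4.45, 5.28, 2.37, 2.04, 0.94, 0.09
R0 = Σ lx·mx = 29.65 → 29.650

29.650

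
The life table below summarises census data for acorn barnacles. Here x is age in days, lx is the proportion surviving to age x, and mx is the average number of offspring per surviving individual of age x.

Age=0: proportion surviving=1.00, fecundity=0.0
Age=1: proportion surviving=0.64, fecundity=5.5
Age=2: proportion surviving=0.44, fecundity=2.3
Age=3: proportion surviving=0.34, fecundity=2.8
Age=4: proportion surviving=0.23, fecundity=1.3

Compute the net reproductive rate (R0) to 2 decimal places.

lx·mx by age: 0, 3.52, 1.012, 0.952, 0.299
R0 = Σ lx·mx = 5.783 → 5.78

5.78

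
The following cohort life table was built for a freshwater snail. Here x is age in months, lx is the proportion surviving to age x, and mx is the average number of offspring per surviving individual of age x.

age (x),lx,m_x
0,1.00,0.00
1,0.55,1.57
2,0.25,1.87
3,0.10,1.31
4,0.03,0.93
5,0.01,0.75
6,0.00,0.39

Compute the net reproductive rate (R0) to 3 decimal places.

lx·mx by age: 0, 0.8635, 0.4675, 0.131, 0.0279, 0.0075, 0
R0 = Σ lx·mx = 1.4974 → 1.497

1.497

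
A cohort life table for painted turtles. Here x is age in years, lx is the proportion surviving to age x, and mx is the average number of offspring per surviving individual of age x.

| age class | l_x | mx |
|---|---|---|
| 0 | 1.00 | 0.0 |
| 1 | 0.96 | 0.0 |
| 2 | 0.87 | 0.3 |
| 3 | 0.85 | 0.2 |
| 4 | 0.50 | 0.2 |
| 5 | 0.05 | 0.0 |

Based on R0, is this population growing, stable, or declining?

declining

R0 = Σ lx·mx = 0 + 0 + 0.261 + 0.17 + 0.1 + 0 = 0.531
R0 < 1, so the population is declining.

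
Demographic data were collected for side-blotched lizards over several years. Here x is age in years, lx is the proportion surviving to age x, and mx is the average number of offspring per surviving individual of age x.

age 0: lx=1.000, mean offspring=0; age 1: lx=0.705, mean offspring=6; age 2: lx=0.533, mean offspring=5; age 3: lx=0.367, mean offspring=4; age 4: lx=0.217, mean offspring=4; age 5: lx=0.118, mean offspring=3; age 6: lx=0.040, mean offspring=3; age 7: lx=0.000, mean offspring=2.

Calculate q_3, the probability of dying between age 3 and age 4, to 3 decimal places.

0.409

q_3 = (l_3 − l_4) / l_3 = (0.367 − 0.217) / 0.367
     = 0.15 / 0.367 = 0.408719… → 0.409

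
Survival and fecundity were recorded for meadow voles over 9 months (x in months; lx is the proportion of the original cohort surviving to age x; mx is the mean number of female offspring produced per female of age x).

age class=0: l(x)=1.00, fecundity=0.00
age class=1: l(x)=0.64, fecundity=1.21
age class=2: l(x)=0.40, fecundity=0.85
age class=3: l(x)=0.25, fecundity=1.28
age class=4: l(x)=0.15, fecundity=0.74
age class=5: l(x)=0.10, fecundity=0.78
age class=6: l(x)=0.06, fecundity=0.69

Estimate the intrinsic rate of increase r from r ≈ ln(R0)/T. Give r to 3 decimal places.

0.243

R0 = Σ lx·mx = 0 + 0.7744 + 0.34 + 0.32 + 0.111 + 0.078 + 0.0414 = 1.6648
Σ x·lx·mx = 3.4968; T = 3.4968/1.6648 = 2.10043…
r ≈ ln(R0)/T = ln(1.6648)/2.10043… = 0.24267… → 0.243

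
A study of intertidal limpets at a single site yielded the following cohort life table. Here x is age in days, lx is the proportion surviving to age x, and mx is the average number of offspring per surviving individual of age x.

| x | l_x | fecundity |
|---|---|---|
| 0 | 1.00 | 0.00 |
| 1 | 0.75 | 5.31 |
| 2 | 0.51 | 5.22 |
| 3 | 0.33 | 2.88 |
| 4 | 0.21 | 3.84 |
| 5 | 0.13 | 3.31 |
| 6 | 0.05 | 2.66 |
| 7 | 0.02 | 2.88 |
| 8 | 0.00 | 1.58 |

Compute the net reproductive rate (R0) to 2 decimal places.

9.02

lx·mx by age: 0, 3.9825, 2.6622, 0.9504, 0.8064, 0.4303, 0.133, 0.0576, 0
R0 = Σ lx·mx = 9.0224 → 9.02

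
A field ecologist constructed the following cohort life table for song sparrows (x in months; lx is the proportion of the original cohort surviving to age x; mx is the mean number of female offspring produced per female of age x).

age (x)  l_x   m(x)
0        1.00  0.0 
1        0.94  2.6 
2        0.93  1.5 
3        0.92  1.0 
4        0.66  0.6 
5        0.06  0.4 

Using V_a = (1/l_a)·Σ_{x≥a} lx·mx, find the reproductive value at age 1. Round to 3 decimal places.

5.510

lx·mx for x ≥ 1: 2.444, 1.395, 0.92, 0.396, 0.024 → sum = 5.179
V_1 = 5.179 / l_1 = 5.179 / 0.94 = 5.509574… → 5.510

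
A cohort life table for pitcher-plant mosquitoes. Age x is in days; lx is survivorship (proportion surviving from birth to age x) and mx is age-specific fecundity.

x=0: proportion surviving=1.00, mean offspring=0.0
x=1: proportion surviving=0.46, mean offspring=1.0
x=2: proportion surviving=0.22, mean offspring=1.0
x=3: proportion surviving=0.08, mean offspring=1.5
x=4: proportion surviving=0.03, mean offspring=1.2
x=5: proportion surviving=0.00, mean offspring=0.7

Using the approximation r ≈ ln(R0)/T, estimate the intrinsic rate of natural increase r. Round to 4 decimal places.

R0 = Σ lx·mx = 0 + 0.46 + 0.22 + 0.12 + 0.036 + 0 = 0.836
Σ x·lx·mx = 1.404; T = 1.404/0.836 = 1.67943…
r ≈ ln(R0)/T = ln(0.836)/1.67943… = -0.106659… → -0.1067

-0.1067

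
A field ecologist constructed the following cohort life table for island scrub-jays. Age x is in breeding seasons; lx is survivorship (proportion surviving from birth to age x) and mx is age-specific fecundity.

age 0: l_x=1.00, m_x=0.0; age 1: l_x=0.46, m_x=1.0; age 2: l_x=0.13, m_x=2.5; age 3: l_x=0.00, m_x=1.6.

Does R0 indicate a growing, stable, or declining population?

R0 = Σ lx·mx = 0 + 0.46 + 0.325 + 0 = 0.785
R0 < 1, so the population is declining.

declining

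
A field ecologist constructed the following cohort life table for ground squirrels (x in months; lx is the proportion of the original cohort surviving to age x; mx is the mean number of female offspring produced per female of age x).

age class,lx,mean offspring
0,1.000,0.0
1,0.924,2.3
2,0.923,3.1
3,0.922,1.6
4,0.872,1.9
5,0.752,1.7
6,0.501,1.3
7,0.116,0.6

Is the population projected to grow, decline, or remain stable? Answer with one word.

growing

R0 = Σ lx·mx = 0 + 2.1252 + 2.8613 + 1.4752 + 1.6568 + 1.2784 + 0.6513 + 0.0696 = 10.1178
R0 > 1, so the population is growing.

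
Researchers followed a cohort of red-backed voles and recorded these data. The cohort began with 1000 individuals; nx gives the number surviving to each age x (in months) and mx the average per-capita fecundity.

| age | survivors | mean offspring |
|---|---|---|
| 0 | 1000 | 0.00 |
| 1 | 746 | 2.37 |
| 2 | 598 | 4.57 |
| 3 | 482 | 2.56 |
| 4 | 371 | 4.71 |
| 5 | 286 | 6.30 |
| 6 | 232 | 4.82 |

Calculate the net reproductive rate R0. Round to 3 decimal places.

lx = nx/n0 = nx/1000: 1, 0.746, 0.598, 0.482, 0.371, 0.286, 0.232
lx·mx by age: 0, 1.76802, 2.73286, 1.23392, 1.74741, 1.8018, 1.11824
R0 = Σ lx·mx = 10.40225 → 10.402

10.402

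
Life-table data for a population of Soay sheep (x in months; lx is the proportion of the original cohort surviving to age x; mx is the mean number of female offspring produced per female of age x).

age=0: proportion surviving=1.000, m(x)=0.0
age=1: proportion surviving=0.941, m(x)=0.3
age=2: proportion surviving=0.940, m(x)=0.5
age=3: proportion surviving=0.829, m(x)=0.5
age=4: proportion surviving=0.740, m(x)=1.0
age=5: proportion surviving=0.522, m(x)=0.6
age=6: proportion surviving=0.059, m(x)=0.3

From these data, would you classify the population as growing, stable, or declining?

R0 = Σ lx·mx = 0 + 0.2823 + 0.47 + 0.4145 + 0.74 + 0.3132 + 0.0177 = 2.2377
R0 > 1, so the population is growing.

growing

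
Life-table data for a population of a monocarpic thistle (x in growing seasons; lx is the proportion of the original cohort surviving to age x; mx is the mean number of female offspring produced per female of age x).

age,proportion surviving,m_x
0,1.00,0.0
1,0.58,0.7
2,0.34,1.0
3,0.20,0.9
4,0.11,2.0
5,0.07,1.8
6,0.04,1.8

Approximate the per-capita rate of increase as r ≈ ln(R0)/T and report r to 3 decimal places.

R0 = Σ lx·mx = 0 + 0.406 + 0.34 + 0.18 + 0.22 + 0.126 + 0.072 = 1.344
Σ x·lx·mx = 3.568; T = 3.568/1.344 = 2.65476…
r ≈ ln(R0)/T = ln(1.344)/2.65476… = 0.11137… → 0.111

0.111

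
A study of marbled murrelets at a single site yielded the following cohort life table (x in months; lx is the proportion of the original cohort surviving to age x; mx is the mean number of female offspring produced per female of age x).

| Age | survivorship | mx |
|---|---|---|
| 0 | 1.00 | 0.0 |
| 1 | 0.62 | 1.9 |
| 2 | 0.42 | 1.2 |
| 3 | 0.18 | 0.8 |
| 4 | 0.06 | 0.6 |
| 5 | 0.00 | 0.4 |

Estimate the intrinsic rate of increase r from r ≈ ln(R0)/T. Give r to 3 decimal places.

R0 = Σ lx·mx = 0 + 1.178 + 0.504 + 0.144 + 0.036 + 0 = 1.862
Σ x·lx·mx = 2.762; T = 2.762/1.862 = 1.48335…
r ≈ ln(R0)/T = ln(1.862)/1.48335… = 0.41909… → 0.419

0.419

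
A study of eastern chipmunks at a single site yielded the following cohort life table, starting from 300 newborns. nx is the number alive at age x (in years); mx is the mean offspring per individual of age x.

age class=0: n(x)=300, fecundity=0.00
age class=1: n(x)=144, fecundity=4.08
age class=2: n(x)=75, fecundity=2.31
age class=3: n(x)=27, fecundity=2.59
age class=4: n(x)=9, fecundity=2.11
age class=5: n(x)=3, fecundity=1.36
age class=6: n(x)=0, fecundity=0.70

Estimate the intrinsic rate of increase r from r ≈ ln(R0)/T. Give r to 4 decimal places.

lx = nx/n0 = nx/300: 1, 0.48, 0.25, 0.09, 0.03, 0.01, 0
R0 = Σ lx·mx = 0 + 1.9584 + 0.5775 + 0.2331 + 0.0633 + 0.0136 + 0 = 2.8459
Σ x·lx·mx = 4.1339; T = 4.1339/2.8459 = 1.45258…
r ≈ ln(R0)/T = ln(2.8459)/1.45258… = 0.720015… → 0.7200

0.7200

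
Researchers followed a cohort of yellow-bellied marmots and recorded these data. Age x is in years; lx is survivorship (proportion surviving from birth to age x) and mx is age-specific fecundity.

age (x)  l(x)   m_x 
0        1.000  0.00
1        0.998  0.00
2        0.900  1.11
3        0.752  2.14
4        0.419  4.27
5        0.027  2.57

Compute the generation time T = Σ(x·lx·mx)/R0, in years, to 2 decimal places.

3.21

lx·mx: 0, 0, 0.999, 1.60928, 1.78913, 0.06939 → R0 = 4.4668
x·lx·mx: 0, 0, 1.998, 4.82784, 7.15652, 0.34695 → Σ = 14.32931
T = 14.32931 / 4.4668 = 3.207959… → 3.21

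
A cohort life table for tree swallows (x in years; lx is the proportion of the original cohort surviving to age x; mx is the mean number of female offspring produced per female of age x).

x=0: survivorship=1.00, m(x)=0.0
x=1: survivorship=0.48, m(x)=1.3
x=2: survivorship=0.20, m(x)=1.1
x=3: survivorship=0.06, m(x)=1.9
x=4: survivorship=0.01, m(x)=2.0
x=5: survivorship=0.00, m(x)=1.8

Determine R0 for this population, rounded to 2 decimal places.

lx·mx by age: 0, 0.624, 0.22, 0.114, 0.02, 0
R0 = Σ lx·mx = 0.978 → 0.98

0.98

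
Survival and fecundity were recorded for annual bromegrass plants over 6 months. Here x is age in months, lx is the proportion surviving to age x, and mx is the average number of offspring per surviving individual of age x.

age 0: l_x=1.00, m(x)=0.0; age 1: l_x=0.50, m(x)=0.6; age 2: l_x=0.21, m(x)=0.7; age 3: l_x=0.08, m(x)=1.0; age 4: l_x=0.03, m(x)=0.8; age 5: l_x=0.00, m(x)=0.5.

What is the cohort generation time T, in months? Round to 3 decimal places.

lx·mx: 0, 0.3, 0.147, 0.08, 0.024, 0 → R0 = 0.551
x·lx·mx: 0, 0.3, 0.294, 0.24, 0.096, 0 → Σ = 0.93
T = 0.93 / 0.551 = 1.68784… → 1.688

1.688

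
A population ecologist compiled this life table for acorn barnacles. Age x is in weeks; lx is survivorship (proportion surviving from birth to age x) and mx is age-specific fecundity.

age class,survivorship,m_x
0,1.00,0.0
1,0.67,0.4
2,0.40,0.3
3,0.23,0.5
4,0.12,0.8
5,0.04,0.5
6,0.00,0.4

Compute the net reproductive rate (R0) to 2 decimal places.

0.62

lx·mx by age: 0, 0.268, 0.12, 0.115, 0.096, 0.02, 0
R0 = Σ lx·mx = 0.619 → 0.62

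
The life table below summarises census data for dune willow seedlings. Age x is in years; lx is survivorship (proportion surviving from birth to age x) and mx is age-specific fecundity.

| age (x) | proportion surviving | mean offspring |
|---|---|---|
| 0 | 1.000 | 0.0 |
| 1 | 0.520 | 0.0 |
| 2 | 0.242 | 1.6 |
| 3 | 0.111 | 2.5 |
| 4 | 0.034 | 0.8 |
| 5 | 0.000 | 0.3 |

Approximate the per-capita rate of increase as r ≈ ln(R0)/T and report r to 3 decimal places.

R0 = Σ lx·mx = 0 + 0 + 0.3872 + 0.2775 + 0.0272 + 0 = 0.6919
Σ x·lx·mx = 1.7157; T = 1.7157/0.6919 = 2.47969…
r ≈ ln(R0)/T = ln(0.6919)/2.47969… = -0.14853… → -0.149

-0.149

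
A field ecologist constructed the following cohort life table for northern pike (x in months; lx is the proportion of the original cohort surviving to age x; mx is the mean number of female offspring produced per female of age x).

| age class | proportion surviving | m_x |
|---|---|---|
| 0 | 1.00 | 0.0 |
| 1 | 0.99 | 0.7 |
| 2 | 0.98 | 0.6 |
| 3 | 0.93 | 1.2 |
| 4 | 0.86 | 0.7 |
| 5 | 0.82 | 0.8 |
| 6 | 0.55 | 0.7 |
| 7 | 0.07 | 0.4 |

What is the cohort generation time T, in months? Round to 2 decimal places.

lx·mx: 0, 0.693, 0.588, 1.116, 0.602, 0.656, 0.385, 0.028 → R0 = 4.068
x·lx·mx: 0, 0.693, 1.176, 3.348, 2.408, 3.28, 2.31, 0.196 → Σ = 13.411
T = 13.411 / 4.068 = 3.296706… → 3.30

3.30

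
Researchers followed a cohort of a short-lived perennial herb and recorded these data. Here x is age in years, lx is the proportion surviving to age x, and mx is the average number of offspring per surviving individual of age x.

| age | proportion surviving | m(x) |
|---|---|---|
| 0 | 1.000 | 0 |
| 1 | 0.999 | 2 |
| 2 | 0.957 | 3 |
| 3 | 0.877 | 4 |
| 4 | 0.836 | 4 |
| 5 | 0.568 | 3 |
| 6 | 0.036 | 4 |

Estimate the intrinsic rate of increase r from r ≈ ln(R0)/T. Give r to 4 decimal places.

0.8625

R0 = Σ lx·mx = 0 + 1.998 + 2.871 + 3.508 + 3.344 + 1.704 + 0.144 = 13.569
Σ x·lx·mx = 41.024; T = 41.024/13.569 = 3.02336…
r ≈ ln(R0)/T = ln(13.569)/3.02336… = 0.862546… → 0.8625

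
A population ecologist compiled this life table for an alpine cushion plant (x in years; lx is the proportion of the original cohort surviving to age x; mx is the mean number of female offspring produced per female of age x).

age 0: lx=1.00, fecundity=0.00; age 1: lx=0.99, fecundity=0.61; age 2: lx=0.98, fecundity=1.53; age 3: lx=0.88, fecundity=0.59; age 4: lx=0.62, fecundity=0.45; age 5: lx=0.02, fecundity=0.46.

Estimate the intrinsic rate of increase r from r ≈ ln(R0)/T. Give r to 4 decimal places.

R0 = Σ lx·mx = 0 + 0.6039 + 1.4994 + 0.5192 + 0.279 + 0.0092 = 2.9107
Σ x·lx·mx = 6.3223; T = 6.3223/2.9107 = 2.17209…
r ≈ ln(R0)/T = ln(2.9107)/2.17209… = 0.491874… → 0.4919

0.4919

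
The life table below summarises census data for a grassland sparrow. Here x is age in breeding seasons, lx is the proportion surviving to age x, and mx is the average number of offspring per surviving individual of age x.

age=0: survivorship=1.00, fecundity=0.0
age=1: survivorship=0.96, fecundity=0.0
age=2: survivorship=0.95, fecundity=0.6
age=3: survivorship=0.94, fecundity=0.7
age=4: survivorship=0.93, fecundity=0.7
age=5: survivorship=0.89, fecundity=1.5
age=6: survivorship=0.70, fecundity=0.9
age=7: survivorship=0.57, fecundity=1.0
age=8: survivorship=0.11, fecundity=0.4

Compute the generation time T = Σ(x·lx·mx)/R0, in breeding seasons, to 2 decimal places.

lx·mx: 0, 0, 0.57, 0.658, 0.651, 1.335, 0.63, 0.57, 0.044 → R0 = 4.458
x·lx·mx: 0, 0, 1.14, 1.974, 2.604, 6.675, 3.78, 3.99, 0.352 → Σ = 20.515
T = 20.515 / 4.458 = 4.601839… → 4.60

4.60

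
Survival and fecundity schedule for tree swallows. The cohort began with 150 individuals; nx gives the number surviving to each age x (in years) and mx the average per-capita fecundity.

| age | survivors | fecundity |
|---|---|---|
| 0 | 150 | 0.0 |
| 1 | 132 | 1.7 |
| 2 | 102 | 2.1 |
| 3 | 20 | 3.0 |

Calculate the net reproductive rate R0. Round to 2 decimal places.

lx = nx/n0 = nx/150: 1, 0.88, 0.68, 0.13333…
lx·mx by age: 0, 1.496, 1.428, 0.4…
R0 = Σ lx·mx = 3.324… → 3.32

3.32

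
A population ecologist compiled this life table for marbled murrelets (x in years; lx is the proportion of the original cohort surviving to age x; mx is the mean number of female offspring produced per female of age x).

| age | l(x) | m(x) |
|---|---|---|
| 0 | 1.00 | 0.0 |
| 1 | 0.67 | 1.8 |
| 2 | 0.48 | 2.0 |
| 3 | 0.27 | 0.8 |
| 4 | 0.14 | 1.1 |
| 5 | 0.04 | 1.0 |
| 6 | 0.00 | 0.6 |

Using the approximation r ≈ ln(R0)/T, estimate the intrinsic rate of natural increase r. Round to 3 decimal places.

R0 = Σ lx·mx = 0 + 1.206 + 0.96 + 0.216 + 0.154 + 0.04 + 0 = 2.576
Σ x·lx·mx = 4.59; T = 4.59/2.576 = 1.78183…
r ≈ ln(R0)/T = ln(2.576)/1.78183… = 0.53105… → 0.531

0.531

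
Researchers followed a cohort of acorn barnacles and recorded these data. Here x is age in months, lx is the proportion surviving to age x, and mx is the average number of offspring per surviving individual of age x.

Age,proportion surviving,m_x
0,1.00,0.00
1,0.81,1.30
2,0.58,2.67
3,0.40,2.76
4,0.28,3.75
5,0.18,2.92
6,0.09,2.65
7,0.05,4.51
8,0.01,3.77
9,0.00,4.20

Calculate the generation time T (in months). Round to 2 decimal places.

lx·mx: 0, 1.053, 1.5486, 1.104, 1.05, 0.5256, 0.2385, 0.2255, 0.0377, 0 → R0 = 5.7829
x·lx·mx: 0, 1.053, 3.0972, 3.312, 4.2, 2.628, 1.431, 1.5785, 0.3016, 0 → Σ = 17.6013
T = 17.6013 / 5.7829 = 3.043681… → 3.04

3.04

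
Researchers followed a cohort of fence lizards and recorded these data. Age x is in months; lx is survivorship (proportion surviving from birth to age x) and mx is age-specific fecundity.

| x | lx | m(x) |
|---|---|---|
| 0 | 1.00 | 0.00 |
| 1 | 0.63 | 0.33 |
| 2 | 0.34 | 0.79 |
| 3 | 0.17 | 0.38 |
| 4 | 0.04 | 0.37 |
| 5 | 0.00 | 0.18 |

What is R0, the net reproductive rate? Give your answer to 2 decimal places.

lx·mx by age: 0, 0.2079, 0.2686, 0.0646, 0.0148, 0
R0 = Σ lx·mx = 0.5559 → 0.56

0.56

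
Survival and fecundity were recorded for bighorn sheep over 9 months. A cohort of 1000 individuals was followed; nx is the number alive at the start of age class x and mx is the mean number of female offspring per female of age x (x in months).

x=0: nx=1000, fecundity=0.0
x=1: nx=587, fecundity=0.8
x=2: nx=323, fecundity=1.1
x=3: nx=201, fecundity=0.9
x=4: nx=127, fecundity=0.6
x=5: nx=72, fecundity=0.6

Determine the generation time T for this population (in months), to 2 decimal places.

1.99

lx = nx/n0 = nx/1000: 1, 0.587, 0.323, 0.201, 0.127, 0.072
lx·mx: 0, 0.4696, 0.3553, 0.1809, 0.0762, 0.0432 → R0 = 1.1252
x·lx·mx: 0, 0.4696, 0.7106, 0.5427, 0.3048, 0.216 → Σ = 2.2437
T = 2.2437 / 1.1252 = 1.994046… → 1.99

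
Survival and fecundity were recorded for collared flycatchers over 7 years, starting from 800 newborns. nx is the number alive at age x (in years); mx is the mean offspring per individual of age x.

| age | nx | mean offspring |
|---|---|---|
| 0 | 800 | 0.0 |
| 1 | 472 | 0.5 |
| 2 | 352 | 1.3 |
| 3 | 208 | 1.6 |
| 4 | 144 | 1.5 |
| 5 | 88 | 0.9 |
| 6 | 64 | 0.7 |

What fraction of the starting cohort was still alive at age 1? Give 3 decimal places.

l_1 = n_1/n_0 = 472/800 = 0.59 → 0.590

0.590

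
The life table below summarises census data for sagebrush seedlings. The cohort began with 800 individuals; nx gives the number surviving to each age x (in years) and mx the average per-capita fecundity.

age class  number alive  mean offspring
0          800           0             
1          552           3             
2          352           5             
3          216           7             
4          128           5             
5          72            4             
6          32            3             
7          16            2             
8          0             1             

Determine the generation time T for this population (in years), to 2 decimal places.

2.43

lx = nx/n0 = nx/800: 1, 0.69, 0.44, 0.27, 0.16, 0.09, 0.04, 0.02, 0
lx·mx: 0, 2.07, 2.2, 1.89, 0.8, 0.36, 0.12, 0.04, 0 → R0 = 7.48
x·lx·mx: 0, 2.07, 4.4, 5.67, 3.2, 1.8, 0.72, 0.28, 0 → Σ = 18.14
T = 18.14 / 7.48 = 2.425134… → 2.43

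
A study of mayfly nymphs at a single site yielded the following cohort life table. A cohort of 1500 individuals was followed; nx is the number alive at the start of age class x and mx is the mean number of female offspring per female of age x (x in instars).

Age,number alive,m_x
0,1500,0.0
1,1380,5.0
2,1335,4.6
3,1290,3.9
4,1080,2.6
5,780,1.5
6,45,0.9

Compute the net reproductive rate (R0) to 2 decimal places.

14.73

lx = nx/n0 = nx/1500: 1, 0.92, 0.89, 0.86, 0.72, 0.52, 0.03
lx·mx by age: 0, 4.6, 4.094, 3.354, 1.872, 0.78, 0.027
R0 = Σ lx·mx = 14.727 → 14.73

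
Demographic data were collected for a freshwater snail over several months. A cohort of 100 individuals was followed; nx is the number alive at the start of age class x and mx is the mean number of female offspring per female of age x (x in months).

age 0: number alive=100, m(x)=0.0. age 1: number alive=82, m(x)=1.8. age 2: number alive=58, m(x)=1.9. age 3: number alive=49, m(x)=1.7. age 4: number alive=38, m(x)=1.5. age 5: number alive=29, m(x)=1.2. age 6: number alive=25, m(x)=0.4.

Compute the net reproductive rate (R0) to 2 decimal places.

lx = nx/n0 = nx/100: 1, 0.82, 0.58, 0.49, 0.38, 0.29, 0.25
lx·mx by age: 0, 1.476, 1.102, 0.833, 0.57, 0.348, 0.1
R0 = Σ lx·mx = 4.429 → 4.43

4.43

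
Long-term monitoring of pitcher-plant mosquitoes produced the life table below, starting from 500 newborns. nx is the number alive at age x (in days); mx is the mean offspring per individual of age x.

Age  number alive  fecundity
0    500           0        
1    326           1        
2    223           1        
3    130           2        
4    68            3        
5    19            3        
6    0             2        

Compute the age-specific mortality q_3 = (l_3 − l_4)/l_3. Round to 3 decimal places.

0.477

lx = nx/n0 = nx/500: 1, 0.652, 0.446, 0.26, 0.136, 0.038, 0
q_3 = (l_3 − l_4) / l_3 = (0.26 − 0.136) / 0.26
     = 0.124 / 0.26 = 0.476923… → 0.477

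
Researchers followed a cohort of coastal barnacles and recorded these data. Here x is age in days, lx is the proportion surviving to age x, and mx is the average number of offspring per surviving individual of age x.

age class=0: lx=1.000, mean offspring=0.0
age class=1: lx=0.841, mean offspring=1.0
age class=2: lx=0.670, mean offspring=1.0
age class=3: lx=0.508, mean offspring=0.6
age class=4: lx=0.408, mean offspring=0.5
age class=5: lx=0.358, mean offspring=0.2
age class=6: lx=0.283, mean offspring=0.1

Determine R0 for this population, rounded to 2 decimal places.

lx·mx by age: 0, 0.841, 0.67, 0.3048, 0.204, 0.0716, 0.0283
R0 = Σ lx·mx = 2.1197 → 2.12

2.12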